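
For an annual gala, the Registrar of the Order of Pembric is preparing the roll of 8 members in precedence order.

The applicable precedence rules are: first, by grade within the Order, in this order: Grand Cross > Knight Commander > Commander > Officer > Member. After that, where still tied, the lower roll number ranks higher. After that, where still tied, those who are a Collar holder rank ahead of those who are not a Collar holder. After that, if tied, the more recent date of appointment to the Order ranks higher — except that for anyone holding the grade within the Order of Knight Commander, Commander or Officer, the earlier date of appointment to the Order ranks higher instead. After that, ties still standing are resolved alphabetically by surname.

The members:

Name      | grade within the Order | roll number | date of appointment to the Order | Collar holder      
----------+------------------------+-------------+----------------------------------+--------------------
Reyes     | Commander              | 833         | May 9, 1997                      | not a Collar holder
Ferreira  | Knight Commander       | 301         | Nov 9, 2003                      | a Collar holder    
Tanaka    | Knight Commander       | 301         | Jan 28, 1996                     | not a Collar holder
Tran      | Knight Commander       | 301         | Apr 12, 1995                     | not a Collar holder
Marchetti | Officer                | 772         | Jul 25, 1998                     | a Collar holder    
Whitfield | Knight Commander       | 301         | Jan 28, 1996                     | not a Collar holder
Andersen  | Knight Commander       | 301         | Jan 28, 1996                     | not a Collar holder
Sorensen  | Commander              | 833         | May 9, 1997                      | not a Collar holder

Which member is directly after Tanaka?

Whitfield

By grade within the Order: Ferreira, Tran, Andersen, Tanaka and Whitfield (Knight Commander); then Reyes and Sorensen (Commander); then Marchetti (Officer).
Ferreira, Tran, Andersen, Tanaka and Whitfield all have roll number 301, so the next rule applies.
Among Ferreira, Tran, Andersen, Tanaka and Whitfield, a Collar holder before not a Collar holder: Ferreira (a Collar holder) before Tran, Andersen, Tanaka and Whitfield (not a Collar holder).
Among Tran, Andersen, Tanaka and Whitfield, by date of appointment to the Order (earlier first) (reversed rule for this group): Tran (Apr 12, 1995) before Andersen, Tanaka and Whitfield (Jan 28, 1996).
Among Andersen, Tanaka and Whitfield, alphabetically by surname: Andersen before Tanaka before Whitfield.
Reyes and Sorensen both have roll number 833, so the next rule applies.
Reyes and Sorensen are each not a Collar holder, so the next rule applies.
Reyes and Sorensen both have date of appointment to the Order May 9, 1997, so the next rule applies.
Among Reyes and Sorensen, alphabetically by surname: Reyes before Sorensen.
Order: Ferreira, Tran, Andersen, Tanaka, Whitfield, Reyes, Sorensen, Marchetti.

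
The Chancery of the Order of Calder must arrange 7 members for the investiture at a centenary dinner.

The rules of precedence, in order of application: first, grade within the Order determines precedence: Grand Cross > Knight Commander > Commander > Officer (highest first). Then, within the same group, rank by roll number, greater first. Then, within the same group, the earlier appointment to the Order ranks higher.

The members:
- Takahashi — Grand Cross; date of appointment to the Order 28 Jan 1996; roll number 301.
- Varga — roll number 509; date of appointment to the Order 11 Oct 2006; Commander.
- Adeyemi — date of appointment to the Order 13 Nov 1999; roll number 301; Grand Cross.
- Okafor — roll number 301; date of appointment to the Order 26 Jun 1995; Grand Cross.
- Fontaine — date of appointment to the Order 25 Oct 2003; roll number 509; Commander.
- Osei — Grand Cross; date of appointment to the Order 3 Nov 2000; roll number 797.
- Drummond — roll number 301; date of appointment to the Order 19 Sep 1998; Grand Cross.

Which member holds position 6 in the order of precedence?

Fontaine

By grade within the Order: Osei, Okafor, Takahashi, Drummond and Adeyemi (Grand Cross); then Fontaine and Varga (Commander).
Among Osei, Okafor, Takahashi, Drummond and Adeyemi, by roll number (higher first): Osei (797) before Okafor, Takahashi, Drummond and Adeyemi (301).
Among Okafor, Takahashi, Drummond and Adeyemi, by date of appointment to the Order (earlier first): Okafor (26 Jun 1995) before Takahashi (28 Jan 1996) before Drummond (19 Sep 1998) before Adeyemi (13 Nov 1999).
Fontaine and Varga both have roll number 509, so the next rule applies.
Among Fontaine and Varga, by date of appointment to the Order (earlier first): Fontaine (25 Oct 2003) before Varga (11 Oct 2006).
Order: Osei, Okafor, Takahashi, Drummond, Adeyemi, Fontaine, Varga.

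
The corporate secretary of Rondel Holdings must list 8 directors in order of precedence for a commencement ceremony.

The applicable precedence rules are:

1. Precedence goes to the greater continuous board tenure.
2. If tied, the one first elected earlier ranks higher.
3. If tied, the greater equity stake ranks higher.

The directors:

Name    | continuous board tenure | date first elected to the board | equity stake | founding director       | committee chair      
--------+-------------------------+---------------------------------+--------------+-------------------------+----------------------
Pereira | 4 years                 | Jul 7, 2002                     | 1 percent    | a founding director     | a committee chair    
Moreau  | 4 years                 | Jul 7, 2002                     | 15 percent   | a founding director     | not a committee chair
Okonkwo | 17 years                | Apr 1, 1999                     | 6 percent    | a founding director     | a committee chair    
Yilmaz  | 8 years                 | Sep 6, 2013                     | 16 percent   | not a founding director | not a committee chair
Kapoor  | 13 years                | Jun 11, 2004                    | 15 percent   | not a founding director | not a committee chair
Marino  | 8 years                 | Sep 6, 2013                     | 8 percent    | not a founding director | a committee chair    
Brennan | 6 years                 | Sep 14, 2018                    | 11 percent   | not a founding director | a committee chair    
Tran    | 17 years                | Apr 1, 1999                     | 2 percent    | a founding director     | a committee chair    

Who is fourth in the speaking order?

By continuous board tenure (higher first): Okonkwo and Tran (both 17 years); then Kapoor (13 years); then Yilmaz and Marino (both 8 years); then Brennan (6 years); then Moreau and Pereira (both 4 years).
Okonkwo and Tran both have date first elected to the board Apr 1, 1999, so the next rule applies.
Among Okonkwo and Tran, by equity stake (higher first): Okonkwo (6 percent) before Tran (2 percent).
Yilmaz and Marino both have date first elected to the board Sep 6, 2013, so the next rule applies.
Among Yilmaz and Marino, by equity stake (higher first): Yilmaz (16 percent) before Marino (8 percent).
Moreau and Pereira both have date first elected to the board Jul 7, 2002, so the next rule applies.
Among Moreau and Pereira, by equity stake (higher first): Moreau (15 percent) before Pereira (1 percent).
Order: Okonkwo, Tran, Kapoor, Yilmaz, Marino, Brennan, Moreau, Pereira.

Yilmaz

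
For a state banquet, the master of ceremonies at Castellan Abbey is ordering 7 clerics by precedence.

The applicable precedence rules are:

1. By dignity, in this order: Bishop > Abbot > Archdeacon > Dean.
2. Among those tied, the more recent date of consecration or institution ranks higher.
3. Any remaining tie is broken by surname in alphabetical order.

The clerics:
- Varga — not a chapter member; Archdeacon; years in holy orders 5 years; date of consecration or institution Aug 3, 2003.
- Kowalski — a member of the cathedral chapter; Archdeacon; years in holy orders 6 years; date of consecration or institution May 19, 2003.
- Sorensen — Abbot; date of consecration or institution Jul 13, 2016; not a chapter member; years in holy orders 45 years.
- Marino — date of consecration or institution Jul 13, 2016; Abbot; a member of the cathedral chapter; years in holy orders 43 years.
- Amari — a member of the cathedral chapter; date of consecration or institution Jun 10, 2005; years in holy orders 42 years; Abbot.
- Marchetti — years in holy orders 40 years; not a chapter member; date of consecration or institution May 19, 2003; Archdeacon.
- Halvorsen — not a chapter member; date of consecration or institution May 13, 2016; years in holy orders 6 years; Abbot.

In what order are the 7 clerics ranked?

Marino, Sorensen, Halvorsen, Amari, Varga, Kowalski, Marchetti

By dignity: Marino, Sorensen, Halvorsen and Amari (Abbot); then Varga, Kowalski and Marchetti (Archdeacon).
Among Marino, Sorensen, Halvorsen and Amari, by date of consecration or institution (later first): Marino and Sorensen (Jul 13, 2016) before Halvorsen (May 13, 2016) before Amari (Jun 10, 2005).
Among Marino and Sorensen, alphabetically by surname: Marino before Sorensen.
Among Varga, Kowalski and Marchetti, by date of consecration or institution (later first): Varga (Aug 3, 2003) before Kowalski and Marchetti (May 19, 2003).
Among Kowalski and Marchetti, alphabetically by surname: Kowalski before Marchetti.
Full order: Marino, Sorensen, Halvorsen, Amari, Varga, Kowalski, Marchetti.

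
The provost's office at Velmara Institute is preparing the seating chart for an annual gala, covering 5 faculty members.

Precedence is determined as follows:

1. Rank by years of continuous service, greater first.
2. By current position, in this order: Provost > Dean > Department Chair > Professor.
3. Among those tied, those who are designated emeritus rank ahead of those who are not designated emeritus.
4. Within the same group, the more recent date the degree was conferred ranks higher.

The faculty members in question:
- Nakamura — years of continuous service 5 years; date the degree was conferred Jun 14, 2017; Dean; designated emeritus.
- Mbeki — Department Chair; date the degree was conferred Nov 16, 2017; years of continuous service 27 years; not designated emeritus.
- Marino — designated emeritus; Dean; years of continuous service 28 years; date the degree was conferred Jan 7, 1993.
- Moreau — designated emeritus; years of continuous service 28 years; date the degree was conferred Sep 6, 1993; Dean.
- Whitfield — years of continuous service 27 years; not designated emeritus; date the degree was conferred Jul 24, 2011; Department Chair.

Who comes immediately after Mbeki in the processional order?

By years of continuous service (higher first): Moreau and Marino (both 28 years); then Mbeki and Whitfield (both 27 years); then Nakamura (5 years).
Moreau and Marino are each Dean, so the next rule applies.
Moreau and Marino are each designated emeritus, so the next rule applies.
Among Moreau and Marino, by date the degree was conferred (later first): Moreau (Sep 6, 1993) before Marino (Jan 7, 1993).
Mbeki and Whitfield are each Department Chair, so the next rule applies.
Mbeki and Whitfield are each not designated emeritus, so the next rule applies.
Among Mbeki and Whitfield, by date the degree was conferred (later first): Mbeki (Nov 16, 2017) before Whitfield (Jul 24, 2011).
Order: Moreau, Marino, Mbeki, Whitfield, Nakamura.

Whitfield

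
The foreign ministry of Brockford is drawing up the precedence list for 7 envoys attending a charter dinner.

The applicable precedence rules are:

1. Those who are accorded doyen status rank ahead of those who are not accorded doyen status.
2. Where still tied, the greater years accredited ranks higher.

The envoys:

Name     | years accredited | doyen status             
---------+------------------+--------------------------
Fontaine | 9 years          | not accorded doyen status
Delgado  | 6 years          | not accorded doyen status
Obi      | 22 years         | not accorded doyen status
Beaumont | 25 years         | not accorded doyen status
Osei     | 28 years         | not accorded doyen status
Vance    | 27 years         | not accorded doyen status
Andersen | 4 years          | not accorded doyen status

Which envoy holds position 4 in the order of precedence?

Obi

By the first rule: Osei, Vance, Beaumont, Obi, Fontaine, Delgado and Andersen (each not accorded doyen status).
Among Osei, Vance, Beaumont, Obi, Fontaine, Delgado and Andersen, by years accredited (higher first): Osei (28 years) before Vance (27 years) before Beaumont (25 years) before Obi (22 years) before Fontaine (9 years) before Delgado (6 years) before Andersen (4 years).
Order: Osei, Vance, Beaumont, Obi, Fontaine, Delgado, Andersen.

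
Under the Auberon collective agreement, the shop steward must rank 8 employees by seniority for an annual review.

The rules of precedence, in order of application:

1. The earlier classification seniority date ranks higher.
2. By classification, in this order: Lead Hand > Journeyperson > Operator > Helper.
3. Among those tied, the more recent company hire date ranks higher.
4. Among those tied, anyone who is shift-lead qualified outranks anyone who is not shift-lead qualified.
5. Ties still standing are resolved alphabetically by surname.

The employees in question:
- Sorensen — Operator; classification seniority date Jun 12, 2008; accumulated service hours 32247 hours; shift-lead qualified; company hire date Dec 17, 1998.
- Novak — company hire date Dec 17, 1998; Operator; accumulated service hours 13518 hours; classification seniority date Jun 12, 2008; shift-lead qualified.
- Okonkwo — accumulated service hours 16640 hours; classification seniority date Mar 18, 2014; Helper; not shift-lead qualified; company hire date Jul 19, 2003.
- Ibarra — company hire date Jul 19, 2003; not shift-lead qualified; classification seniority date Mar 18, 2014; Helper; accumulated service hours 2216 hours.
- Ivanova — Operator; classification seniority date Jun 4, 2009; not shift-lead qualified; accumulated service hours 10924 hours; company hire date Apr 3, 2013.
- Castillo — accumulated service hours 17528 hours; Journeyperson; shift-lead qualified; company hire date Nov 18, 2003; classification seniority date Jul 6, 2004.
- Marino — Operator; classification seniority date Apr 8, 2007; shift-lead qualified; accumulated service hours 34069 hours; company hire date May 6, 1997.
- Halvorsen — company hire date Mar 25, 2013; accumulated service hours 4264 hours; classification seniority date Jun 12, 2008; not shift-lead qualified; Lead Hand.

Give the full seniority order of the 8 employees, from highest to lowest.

Castillo, Marino, Halvorsen, Novak, Sorensen, Ivanova, Ibarra, Okonkwo

By classification seniority date (earlier first): Castillo (Jul 6, 2004); then Marino (Apr 8, 2007); then Halvorsen, Novak and Sorensen (each Jun 12, 2008); then Ivanova (Jun 4, 2009); then Ibarra and Okonkwo (both Mar 18, 2014).
Among Halvorsen, Novak and Sorensen, by classification: Halvorsen (Lead Hand) before Novak and Sorensen (Operator).
Novak and Sorensen both have company hire date Dec 17, 1998, so the next rule applies.
Novak and Sorensen are each shift-lead qualified, so the next rule applies.
Among Novak and Sorensen, alphabetically by surname: Novak before Sorensen.
Ibarra and Okonkwo are each Helper, so the next rule applies.
Ibarra and Okonkwo both have company hire date Jul 19, 2003, so the next rule applies.
Ibarra and Okonkwo are each not shift-lead qualified, so the next rule applies.
Among Ibarra and Okonkwo, alphabetically by surname: Ibarra before Okonkwo.
Full order: Castillo, Marino, Halvorsen, Novak, Sorensen, Ivanova, Ibarra, Okonkwo.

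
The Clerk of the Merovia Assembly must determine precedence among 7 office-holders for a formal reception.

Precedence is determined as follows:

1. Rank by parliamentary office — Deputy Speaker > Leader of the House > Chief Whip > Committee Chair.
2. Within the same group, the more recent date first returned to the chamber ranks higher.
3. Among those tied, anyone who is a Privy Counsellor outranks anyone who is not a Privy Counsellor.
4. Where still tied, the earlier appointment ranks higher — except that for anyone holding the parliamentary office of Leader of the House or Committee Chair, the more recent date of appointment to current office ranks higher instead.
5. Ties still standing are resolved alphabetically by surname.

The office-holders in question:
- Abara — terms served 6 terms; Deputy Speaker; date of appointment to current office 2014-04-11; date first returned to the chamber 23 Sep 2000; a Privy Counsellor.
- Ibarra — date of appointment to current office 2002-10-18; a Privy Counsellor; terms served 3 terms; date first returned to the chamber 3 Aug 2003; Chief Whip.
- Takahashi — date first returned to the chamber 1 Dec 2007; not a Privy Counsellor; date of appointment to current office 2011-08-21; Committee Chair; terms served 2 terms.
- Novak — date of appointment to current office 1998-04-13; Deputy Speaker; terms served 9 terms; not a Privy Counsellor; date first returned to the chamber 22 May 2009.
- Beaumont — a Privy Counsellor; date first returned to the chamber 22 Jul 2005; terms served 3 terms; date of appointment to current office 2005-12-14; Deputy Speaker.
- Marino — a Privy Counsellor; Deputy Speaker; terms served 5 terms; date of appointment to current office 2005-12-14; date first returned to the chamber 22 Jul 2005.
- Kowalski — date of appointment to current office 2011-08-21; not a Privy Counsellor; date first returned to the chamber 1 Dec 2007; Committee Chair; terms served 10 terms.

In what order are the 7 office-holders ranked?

Novak, Beaumont, Marino, Abara, Ibarra, Kowalski, Takahashi

By parliamentary office: Novak, Beaumont, Marino and Abara (Deputy Speaker); then Ibarra (Chief Whip); then Kowalski and Takahashi (Committee Chair).
Among Novak, Beaumont, Marino and Abara, by date first returned to the chamber (later first): Novak (22 May 2009) before Beaumont and Marino (22 Jul 2005) before Abara (23 Sep 2000).
Beaumont and Marino are each a Privy Counsellor, so the next rule applies.
Beaumont and Marino both have date of appointment to current office 2005-12-14, so the next rule applies.
Among Beaumont and Marino, alphabetically by surname: Beaumont before Marino.
Kowalski and Takahashi both have date first returned to the chamber 1 Dec 2007, so the next rule applies.
Kowalski and Takahashi are each not a Privy Counsellor, so the next rule applies.
Kowalski and Takahashi both have date of appointment to current office 2011-08-21, so the next rule applies.
Among Kowalski and Takahashi, alphabetically by surname: Kowalski before Takahashi.
Full order: Novak, Beaumont, Marino, Abara, Ibarra, Kowalski, Takahashi.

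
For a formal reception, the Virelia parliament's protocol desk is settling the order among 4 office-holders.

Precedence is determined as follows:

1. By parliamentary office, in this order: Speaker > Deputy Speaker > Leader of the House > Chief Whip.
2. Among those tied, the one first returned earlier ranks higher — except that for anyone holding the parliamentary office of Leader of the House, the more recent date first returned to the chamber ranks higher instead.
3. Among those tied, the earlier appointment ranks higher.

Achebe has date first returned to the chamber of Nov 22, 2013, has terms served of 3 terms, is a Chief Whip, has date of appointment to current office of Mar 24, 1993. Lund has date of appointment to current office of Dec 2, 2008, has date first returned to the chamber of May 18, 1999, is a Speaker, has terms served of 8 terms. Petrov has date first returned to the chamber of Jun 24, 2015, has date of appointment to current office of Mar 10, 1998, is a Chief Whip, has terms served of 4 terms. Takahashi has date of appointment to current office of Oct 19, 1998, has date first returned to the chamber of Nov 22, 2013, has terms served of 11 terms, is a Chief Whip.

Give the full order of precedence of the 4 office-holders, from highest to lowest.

Lund, Achebe, Takahashi, Petrov

By parliamentary office: Lund (Speaker); then Achebe, Takahashi and Petrov (Chief Whip).
Among Achebe, Takahashi and Petrov, by date first returned to the chamber (earlier first): Achebe and Takahashi (Nov 22, 2013) before Petrov (Jun 24, 2015).
Among Achebe and Takahashi, by date of appointment to current office (earlier first): Achebe (Mar 24, 1993) before Takahashi (Oct 19, 1998).
Full order: Lund, Achebe, Takahashi, Petrov.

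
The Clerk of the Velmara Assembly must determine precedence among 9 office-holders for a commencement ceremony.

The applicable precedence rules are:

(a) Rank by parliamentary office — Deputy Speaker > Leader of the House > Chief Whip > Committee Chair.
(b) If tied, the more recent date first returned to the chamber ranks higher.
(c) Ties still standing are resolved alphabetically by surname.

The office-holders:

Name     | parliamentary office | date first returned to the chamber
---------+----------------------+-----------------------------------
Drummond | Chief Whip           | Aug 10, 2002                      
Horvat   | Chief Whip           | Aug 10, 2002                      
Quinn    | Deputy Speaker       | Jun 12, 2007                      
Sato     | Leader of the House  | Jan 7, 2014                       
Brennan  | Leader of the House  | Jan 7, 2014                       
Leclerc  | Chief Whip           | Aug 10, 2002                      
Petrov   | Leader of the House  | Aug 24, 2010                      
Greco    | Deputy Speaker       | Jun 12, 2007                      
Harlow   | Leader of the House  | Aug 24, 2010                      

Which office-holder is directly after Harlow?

Petrov

By parliamentary office: Greco and Quinn (Deputy Speaker); then Brennan, Sato, Harlow and Petrov (Leader of the House); then Drummond, Horvat and Leclerc (Chief Whip).
Greco and Quinn both have date first returned to the chamber Jun 12, 2007, so the next rule applies.
Among Greco and Quinn, alphabetically by surname: Greco before Quinn.
Among Brennan, Sato, Harlow and Petrov, by date first returned to the chamber (later first): Brennan and Sato (Jan 7, 2014) before Harlow and Petrov (Aug 24, 2010).
Among Brennan and Sato, alphabetically by surname: Brennan before Sato.
Among Harlow and Petrov, alphabetically by surname: Harlow before Petrov.
Drummond, Horvat and Leclerc all have date first returned to the chamber Aug 10, 2002, so the next rule applies.
Among Drummond, Horvat and Leclerc, alphabetically by surname: Drummond before Horvat before Leclerc.
Order: Greco, Quinn, Brennan, Sato, Harlow, Petrov, Drummond, Horvat, Leclerc.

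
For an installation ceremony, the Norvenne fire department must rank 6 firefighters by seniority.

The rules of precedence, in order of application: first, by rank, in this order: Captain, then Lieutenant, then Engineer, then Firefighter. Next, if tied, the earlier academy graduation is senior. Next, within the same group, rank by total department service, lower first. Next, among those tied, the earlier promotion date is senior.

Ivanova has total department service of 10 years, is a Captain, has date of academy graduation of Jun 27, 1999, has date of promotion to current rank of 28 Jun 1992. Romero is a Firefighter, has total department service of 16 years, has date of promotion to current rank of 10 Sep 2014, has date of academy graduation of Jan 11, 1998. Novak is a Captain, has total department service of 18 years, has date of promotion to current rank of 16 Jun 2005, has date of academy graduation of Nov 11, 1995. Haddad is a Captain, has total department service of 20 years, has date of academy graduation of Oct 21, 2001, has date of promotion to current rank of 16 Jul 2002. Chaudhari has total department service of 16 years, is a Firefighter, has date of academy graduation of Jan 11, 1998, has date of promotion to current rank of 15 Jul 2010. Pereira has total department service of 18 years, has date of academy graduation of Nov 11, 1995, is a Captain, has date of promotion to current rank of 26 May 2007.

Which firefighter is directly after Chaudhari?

By rank: Novak, Pereira, Ivanova and Haddad (Captain); then Chaudhari and Romero (Firefighter).
Among Novak, Pereira, Ivanova and Haddad, by date of academy graduation (earlier first): Novak and Pereira (Nov 11, 1995) before Ivanova (Jun 27, 1999) before Haddad (Oct 21, 2001).
Novak and Pereira both have total department service 18 years, so the next rule applies.
Among Novak and Pereira, by date of promotion to current rank (earlier first): Novak (16 Jun 2005) before Pereira (26 May 2007).
Chaudhari and Romero both have date of academy graduation Jan 11, 1998, so the next rule applies.
Chaudhari and Romero both have total department service 16 years, so the next rule applies.
Among Chaudhari and Romero, by date of promotion to current rank (earlier first): Chaudhari (15 Jul 2010) before Romero (10 Sep 2014).
Order: Novak, Pereira, Ivanova, Haddad, Chaudhari, Romero.

Romero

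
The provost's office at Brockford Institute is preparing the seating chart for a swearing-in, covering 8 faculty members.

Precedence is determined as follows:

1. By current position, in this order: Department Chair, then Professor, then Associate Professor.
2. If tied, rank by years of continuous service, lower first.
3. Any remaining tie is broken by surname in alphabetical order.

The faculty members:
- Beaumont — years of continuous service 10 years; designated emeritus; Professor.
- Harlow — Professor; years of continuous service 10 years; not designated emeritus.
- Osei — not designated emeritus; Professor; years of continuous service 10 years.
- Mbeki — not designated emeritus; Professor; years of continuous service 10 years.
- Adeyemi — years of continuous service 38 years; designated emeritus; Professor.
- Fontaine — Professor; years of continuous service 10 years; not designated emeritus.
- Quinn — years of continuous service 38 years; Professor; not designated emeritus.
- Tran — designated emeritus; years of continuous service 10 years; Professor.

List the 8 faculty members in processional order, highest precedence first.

Beaumont, Fontaine, Harlow, Mbeki, Osei, Tran, Adeyemi, Quinn

By current position: Beaumont, Fontaine, Harlow, Mbeki, Osei, Tran, Adeyemi and Quinn (Professor).
Among Beaumont, Fontaine, Harlow, Mbeki, Osei, Tran, Adeyemi and Quinn, by years of continuous service (lower first): Beaumont, Fontaine, Harlow, Mbeki, Osei and Tran (10 years) before Adeyemi and Quinn (38 years).
Among Beaumont, Fontaine, Harlow, Mbeki, Osei and Tran, alphabetically by surname: Beaumont before Fontaine before Harlow before Mbeki before Osei before Tran.
Among Adeyemi and Quinn, alphabetically by surname: Adeyemi before Quinn.
Full order: Beaumont, Fontaine, Harlow, Mbeki, Osei, Tran, Adeyemi, Quinn.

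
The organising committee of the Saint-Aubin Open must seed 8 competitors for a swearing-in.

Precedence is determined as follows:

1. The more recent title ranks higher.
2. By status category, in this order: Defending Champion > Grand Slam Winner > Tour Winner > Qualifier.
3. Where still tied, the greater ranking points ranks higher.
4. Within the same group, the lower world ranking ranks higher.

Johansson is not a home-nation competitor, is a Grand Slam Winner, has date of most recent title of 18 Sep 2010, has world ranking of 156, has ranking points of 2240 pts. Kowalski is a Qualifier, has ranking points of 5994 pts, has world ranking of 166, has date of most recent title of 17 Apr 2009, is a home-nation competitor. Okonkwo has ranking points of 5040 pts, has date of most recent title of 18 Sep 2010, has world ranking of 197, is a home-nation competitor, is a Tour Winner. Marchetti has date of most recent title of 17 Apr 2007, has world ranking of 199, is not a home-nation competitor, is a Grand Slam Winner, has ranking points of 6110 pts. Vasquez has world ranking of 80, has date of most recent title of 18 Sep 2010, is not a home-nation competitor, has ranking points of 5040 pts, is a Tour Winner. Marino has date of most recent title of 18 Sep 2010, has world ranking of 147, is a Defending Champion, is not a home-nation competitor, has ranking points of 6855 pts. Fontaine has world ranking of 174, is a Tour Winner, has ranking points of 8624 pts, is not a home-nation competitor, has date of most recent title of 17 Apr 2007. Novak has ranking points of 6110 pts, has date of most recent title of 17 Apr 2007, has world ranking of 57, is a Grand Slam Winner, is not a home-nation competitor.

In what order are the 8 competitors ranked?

By date of most recent title (later first): Marino, Johansson, Vasquez and Okonkwo (each 18 Sep 2010); then Kowalski (17 Apr 2009); then Novak, Marchetti and Fontaine (each 17 Apr 2007).
Among Marino, Johansson, Vasquez and Okonkwo, by status category: Marino (Defending Champion) before Johansson (Grand Slam Winner) before Vasquez and Okonkwo (Tour Winner).
Vasquez and Okonkwo both have ranking points 5040 pts, so the next rule applies.
Among Vasquez and Okonkwo, by world ranking (lower first): Vasquez (80) before Okonkwo (197).
Among Novak, Marchetti and Fontaine, by status category: Novak and Marchetti (Grand Slam Winner) before Fontaine (Tour Winner).
Novak and Marchetti both have ranking points 6110 pts, so the next rule applies.
Among Novak and Marchetti, by world ranking (lower first): Novak (57) before Marchetti (199).
Full order: Marino, Johansson, Vasquez, Okonkwo, Kowalski, Novak, Marchetti, Fontaine.

Marino, Johansson, Vasquez, Okonkwo, Kowalski, Novak, Marchetti, Fontaine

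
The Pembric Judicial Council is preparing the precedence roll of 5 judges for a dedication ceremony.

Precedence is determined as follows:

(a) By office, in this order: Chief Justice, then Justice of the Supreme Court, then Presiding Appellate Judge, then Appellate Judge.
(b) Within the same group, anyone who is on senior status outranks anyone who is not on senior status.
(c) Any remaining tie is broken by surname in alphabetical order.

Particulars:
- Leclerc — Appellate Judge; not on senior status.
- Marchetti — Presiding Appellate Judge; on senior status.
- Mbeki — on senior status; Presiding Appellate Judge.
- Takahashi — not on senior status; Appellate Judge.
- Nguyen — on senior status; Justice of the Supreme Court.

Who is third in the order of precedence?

By office: Nguyen (Justice of the Supreme Court); then Marchetti and Mbeki (Presiding Appellate Judge); then Leclerc and Takahashi (Appellate Judge).
Marchetti and Mbeki are each on senior status, so the next rule applies.
Among Marchetti and Mbeki, alphabetically by surname: Marchetti before Mbeki.
Leclerc and Takahashi are each not on senior status, so the next rule applies.
Among Leclerc and Takahashi, alphabetically by surname: Leclerc before Takahashi.
Order: Nguyen, Marchetti, Mbeki, Leclerc, Takahashi.

Mbeki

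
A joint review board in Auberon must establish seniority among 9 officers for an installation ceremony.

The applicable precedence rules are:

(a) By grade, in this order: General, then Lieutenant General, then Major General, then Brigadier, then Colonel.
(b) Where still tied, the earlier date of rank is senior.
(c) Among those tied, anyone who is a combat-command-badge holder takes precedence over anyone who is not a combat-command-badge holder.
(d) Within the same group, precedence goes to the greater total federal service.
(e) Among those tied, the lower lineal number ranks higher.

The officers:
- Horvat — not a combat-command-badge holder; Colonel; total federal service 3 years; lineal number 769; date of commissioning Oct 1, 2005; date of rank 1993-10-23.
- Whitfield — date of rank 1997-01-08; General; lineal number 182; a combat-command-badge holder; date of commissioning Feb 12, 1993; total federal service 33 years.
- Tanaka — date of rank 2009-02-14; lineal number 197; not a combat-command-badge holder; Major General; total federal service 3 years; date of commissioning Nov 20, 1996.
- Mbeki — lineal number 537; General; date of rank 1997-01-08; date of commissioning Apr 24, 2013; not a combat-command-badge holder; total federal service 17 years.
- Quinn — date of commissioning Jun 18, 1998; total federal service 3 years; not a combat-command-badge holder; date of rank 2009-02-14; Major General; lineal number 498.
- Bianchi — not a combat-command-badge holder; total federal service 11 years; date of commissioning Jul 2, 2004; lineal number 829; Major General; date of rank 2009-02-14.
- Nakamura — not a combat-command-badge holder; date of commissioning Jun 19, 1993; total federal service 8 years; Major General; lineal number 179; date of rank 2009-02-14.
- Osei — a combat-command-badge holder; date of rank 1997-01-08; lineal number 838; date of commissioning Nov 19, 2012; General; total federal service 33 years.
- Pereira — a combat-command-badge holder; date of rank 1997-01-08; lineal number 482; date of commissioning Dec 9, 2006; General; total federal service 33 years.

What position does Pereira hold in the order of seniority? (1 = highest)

By grade: Whitfield, Pereira, Osei and Mbeki (General); then Bianchi, Nakamura, Tanaka and Quinn (Major General); then Horvat (Colonel).
Whitfield, Pereira, Osei and Mbeki all have date of rank 1997-01-08, so the next rule applies.
Among Whitfield, Pereira, Osei and Mbeki, a combat-command-badge holder before not a combat-command-badge holder: Whitfield, Pereira and Osei (a combat-command-badge holder) before Mbeki (not a combat-command-badge holder).
Whitfield, Pereira and Osei all have total federal service 33 years, so the next rule applies.
Among Whitfield, Pereira and Osei, by lineal number (lower first): Whitfield (182) before Pereira (482) before Osei (838).
Bianchi, Nakamura, Tanaka and Quinn all have date of rank 2009-02-14, so the next rule applies.
Bianchi, Nakamura, Tanaka and Quinn are each not a combat-command-badge holder, so the next rule applies.
Among Bianchi, Nakamura, Tanaka and Quinn, by total federal service (higher first): Bianchi (11 years) before Nakamura (8 years) before Tanaka and Quinn (3 years).
Among Tanaka and Quinn, by lineal number (lower first): Tanaka (197) before Quinn (498).
Order: Whitfield, Pereira, Osei, Mbeki, Bianchi, Nakamura, Tanaka, Quinn, Horvat. So position 2.

2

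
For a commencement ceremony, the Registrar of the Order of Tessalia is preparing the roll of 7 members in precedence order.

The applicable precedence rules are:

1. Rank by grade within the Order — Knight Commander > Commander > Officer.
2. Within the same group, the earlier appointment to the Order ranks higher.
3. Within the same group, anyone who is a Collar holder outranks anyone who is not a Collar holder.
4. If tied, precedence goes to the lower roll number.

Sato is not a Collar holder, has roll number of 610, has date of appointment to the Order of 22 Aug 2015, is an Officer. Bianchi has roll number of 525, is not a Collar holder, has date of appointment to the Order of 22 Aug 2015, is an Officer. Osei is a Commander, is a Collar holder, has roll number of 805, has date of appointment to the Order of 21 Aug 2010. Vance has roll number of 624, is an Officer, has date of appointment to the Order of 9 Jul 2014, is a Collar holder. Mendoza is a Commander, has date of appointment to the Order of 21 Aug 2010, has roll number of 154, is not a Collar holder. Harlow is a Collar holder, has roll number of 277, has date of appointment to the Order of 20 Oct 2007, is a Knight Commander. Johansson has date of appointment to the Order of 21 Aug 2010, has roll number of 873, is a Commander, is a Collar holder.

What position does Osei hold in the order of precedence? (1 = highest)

2

By grade within the Order: Harlow (Knight Commander); then Osei, Johansson and Mendoza (Commander); then Vance, Bianchi and Sato (Officer).
Osei, Johansson and Mendoza all have date of appointment to the Order 21 Aug 2010, so the next rule applies.
Among Osei, Johansson and Mendoza, a Collar holder before not a Collar holder: Osei and Johansson (a Collar holder) before Mendoza (not a Collar holder).
Among Osei and Johansson, by roll number (lower first): Osei (805) before Johansson (873).
Among Vance, Bianchi and Sato, by date of appointment to the Order (earlier first): Vance (9 Jul 2014) before Bianchi and Sato (22 Aug 2015).
Bianchi and Sato are each not a Collar holder, so the next rule applies.
Among Bianchi and Sato, by roll number (lower first): Bianchi (525) before Sato (610).
Order: Harlow, Osei, Johansson, Mendoza, Vance, Bianchi, Sato. So position 2.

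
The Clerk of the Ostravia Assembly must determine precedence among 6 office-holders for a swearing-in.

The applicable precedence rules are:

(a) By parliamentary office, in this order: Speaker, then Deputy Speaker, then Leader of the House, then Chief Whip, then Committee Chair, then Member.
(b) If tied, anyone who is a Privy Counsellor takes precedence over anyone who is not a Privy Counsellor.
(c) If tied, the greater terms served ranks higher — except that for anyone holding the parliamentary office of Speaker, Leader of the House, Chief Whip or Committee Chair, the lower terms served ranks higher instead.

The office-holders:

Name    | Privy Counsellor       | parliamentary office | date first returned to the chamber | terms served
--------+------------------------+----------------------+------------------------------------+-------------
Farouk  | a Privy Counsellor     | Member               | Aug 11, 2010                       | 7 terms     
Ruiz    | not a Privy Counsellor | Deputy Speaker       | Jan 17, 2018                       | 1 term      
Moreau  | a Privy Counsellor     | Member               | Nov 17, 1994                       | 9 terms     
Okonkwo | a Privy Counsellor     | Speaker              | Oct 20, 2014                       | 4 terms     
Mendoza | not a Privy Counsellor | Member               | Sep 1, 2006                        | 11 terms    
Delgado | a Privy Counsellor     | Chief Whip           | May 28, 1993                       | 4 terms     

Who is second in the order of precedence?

By parliamentary office: Okonkwo (Speaker); then Ruiz (Deputy Speaker); then Delgado (Chief Whip); then Moreau, Farouk and Mendoza (Member).
Among Moreau, Farouk and Mendoza, a Privy Counsellor before not a Privy Counsellor: Moreau and Farouk (a Privy Counsellor) before Mendoza (not a Privy Counsellor).
Among Moreau and Farouk, by terms served (higher first): Moreau (9 terms) before Farouk (7 terms).
Order: Okonkwo, Ruiz, Delgado, Moreau, Farouk, Mendoza.

Ruiz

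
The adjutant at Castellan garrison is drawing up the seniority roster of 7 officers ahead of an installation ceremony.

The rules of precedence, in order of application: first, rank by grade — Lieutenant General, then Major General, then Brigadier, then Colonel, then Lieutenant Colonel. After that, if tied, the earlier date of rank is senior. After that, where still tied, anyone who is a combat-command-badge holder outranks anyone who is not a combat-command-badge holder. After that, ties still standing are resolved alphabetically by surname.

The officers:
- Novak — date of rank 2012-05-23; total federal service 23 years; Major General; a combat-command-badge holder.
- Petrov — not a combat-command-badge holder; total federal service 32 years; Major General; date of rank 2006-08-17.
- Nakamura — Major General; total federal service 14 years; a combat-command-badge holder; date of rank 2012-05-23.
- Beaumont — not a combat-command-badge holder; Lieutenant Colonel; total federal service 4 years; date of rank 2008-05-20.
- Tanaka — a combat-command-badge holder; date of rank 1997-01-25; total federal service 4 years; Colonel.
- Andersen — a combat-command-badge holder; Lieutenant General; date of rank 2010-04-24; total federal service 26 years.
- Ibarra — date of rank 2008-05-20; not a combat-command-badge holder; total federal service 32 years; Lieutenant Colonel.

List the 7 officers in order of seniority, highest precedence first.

Andersen, Petrov, Nakamura, Novak, Tanaka, Beaumont, Ibarra

By grade: Andersen (Lieutenant General); then Petrov, Nakamura and Novak (Major General); then Tanaka (Colonel); then Beaumont and Ibarra (Lieutenant Colonel).
Among Petrov, Nakamura and Novak, by date of rank (earlier first): Petrov (2006-08-17) before Nakamura and Novak (2012-05-23).
Nakamura and Novak are each a combat-command-badge holder, so the next rule applies.
Among Nakamura and Novak, alphabetically by surname: Nakamura before Novak.
Beaumont and Ibarra both have date of rank 2008-05-20, so the next rule applies.
Beaumont and Ibarra are each not a combat-command-badge holder, so the next rule applies.
Among Beaumont and Ibarra, alphabetically by surname: Beaumont before Ibarra.
Full order: Andersen, Petrov, Nakamura, Novak, Tanaka, Beaumont, Ibarra.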